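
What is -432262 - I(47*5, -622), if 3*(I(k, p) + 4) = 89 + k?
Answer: -432366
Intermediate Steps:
I(k, p) = 77/3 + k/3 (I(k, p) = -4 + (89 + k)/3 = -4 + (89/3 + k/3) = 77/3 + k/3)
-432262 - I(47*5, -622) = -432262 - (77/3 + (47*5)/3) = -432262 - (77/3 + (1/3)*235) = -432262 - (77/3 + 235/3) = -432262 - 1*104 = -432262 - 104 = -432366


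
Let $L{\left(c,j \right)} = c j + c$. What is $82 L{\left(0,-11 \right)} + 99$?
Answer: $99$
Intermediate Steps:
$L{\left(c,j \right)} = c + c j$
$82 L{\left(0,-11 \right)} + 99 = 82 \cdot 0 \left(1 - 11\right) + 99 = 82 \cdot 0 \left(-10\right) + 99 = 82 \cdot 0 + 99 = 0 + 99 = 99$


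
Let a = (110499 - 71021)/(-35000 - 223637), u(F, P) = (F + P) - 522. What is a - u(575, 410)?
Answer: -119788409/258637 ≈ -463.15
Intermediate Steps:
u(F, P) = -522 + F + P
a = -39478/258637 (a = 39478/(-258637) = 39478*(-1/258637) = -39478/258637 ≈ -0.15264)
a - u(575, 410) = -39478/258637 - (-522 + 575 + 410) = -39478/258637 - 1*463 = -39478/258637 - 463 = -119788409/258637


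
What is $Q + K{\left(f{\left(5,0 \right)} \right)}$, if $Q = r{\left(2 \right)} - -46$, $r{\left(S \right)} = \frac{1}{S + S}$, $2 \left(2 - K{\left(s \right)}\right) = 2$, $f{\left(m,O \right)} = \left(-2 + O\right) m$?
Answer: $\frac{189}{4} \approx 47.25$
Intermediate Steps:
$f{\left(m,O \right)} = m \left(-2 + O\right)$
$K{\left(s \right)} = 1$ ($K{\left(s \right)} = 2 - 1 = 1$)
$r{\left(S \right)} = \frac{1}{2 S}$
$Q = \frac{185}{4}$ ($Q = \frac{1}{2 \cdot 2} - -46 = \frac{1}{2} \cdot \frac{1}{2} + 46 = \frac{1}{4} + 46 = \frac{185}{4} \approx 46.25$)
$Q + K{\left(f{\left(5,0 \right)} \right)} = \frac{185}{4} + 1 = \frac{189}{4}$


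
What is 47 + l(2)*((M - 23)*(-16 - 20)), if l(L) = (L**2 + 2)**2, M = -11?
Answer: 44111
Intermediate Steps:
l(L) = (2 + L**2)**2
47 + l(2)*((M - 23)*(-16 - 20)) = 47 + (2 + 2**2)**2*((-11 - 23)*(-16 - 20)) = 47 + (2 + 4)**2*(-34*(-36)) = 47 + 6**2*1224 = 47 + 36*1224 = 47 + 44064 = 44111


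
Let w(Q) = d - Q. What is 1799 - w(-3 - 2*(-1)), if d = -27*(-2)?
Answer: 1744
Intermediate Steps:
d = 54
w(Q) = 54 - Q
1799 - w(-3 - 2*(-1)) = 1799 - (54 - (-3 - 2*(-1))) = 1799 - (54 - (-3 + 2)) = 1799 - (54 - 1*(-1)) = 1799 - (54 + 1) = 1799 - 1*55 = 1799 - 55 = 1744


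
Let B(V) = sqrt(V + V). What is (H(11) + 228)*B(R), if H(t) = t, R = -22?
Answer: 478*I*sqrt(11) ≈ 1585.3*I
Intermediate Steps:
B(V) = sqrt(2)*sqrt(V) (B(V) = sqrt(2*V) = sqrt(2)*sqrt(V))
(H(11) + 228)*B(R) = (11 + 228)*(sqrt(2)*sqrt(-22)) = 239*(sqrt(2)*(I*sqrt(22))) = 239*(2*I*sqrt(11)) = 478*I*sqrt(11)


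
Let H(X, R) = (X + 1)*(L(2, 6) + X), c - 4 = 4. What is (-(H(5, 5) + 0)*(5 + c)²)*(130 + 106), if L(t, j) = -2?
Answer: -717912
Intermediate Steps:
c = 8 (c = 4 + 4 = 8)
H(X, R) = (1 + X)*(-2 + X) (H(X, R) = (X + 1)*(-2 + X) = (1 + X)*(-2 + X))
(-(H(5, 5) + 0)*(5 + c)²)*(130 + 106) = (-((-2 + 5² - 1*5) + 0)*(5 + 8)²)*(130 + 106) = -((-2 + 25 - 5) + 0)*13²*236 = -(18 + 0)*169*236 = -18*169*236 = -1*3042*236 = -3042*236 = -717912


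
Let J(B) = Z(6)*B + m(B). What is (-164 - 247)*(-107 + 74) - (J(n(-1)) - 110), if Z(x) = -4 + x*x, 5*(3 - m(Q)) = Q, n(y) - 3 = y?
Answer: 68032/5 ≈ 13606.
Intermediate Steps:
n(y) = 3 + y
m(Q) = 3 - Q/5
Z(x) = -4 + x²
J(B) = 3 + 159*B/5 (J(B) = (-4 + 6²)*B + (3 - B/5) = (-4 + 36)*B + (3 - B/5) = 32*B + (3 - B/5) = 3 + 159*B/5)
(-164 - 247)*(-107 + 74) - (J(n(-1)) - 110) = (-164 - 247)*(-107 + 74) - ((3 + 159*(3 - 1)/5) - 110) = -411*(-33) - ((3 + (159/5)*2) - 110) = 13563 - ((3 + 318/5) - 110) = 13563 - (333/5 - 110) = 13563 - 1*(-217/5) = 13563 + 217/5 = 68032/5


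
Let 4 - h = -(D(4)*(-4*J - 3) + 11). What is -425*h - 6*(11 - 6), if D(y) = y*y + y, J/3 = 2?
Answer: 223095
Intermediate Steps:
J = 6 (J = 3*2 = 6)
D(y) = y + y² (D(y) = y² + y = y + y²)
h = -525 (h = 4 - (-1)*((4*(1 + 4))*(-4*6 - 3) + 11) = 4 - (-1)*((4*5)*(-24 - 3) + 11) = 4 - (-1)*(20*(-27) + 11) = 4 - (-1)*(-540 + 11) = 4 - (-1)*(-529) = 4 - 1*529 = 4 - 529 = -525)
-425*h - 6*(11 - 6) = -425*(-525) - 6*(11 - 6) = 223125 - 6*5 = 223125 - 30 = 223095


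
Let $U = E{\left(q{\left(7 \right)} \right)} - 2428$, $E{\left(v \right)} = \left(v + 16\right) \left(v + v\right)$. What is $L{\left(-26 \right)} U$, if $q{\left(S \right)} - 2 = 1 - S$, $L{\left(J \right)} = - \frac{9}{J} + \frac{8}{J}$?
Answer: $- \frac{1262}{13} \approx -97.077$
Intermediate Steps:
$L{\left(J \right)} = - \frac{1}{J}$
$q{\left(S \right)} = 3 - S$ ($q{\left(S \right)} = 2 - \left(-1 + S\right) = 3 - S$)
$E{\left(v \right)} = 2 v \left(16 + v\right)$ ($E{\left(v \right)} = \left(16 + v\right) 2 v = 2 v \left(16 + v\right)$)
$U = -2524$ ($U = 2 \left(3 - 7\right) \left(16 + \left(3 - 7\right)\right) - 2428 = 2 \left(-4\right) \left(16 - 4\right) - 2428 = 2 \left(-4\right) 12 - 2428 = -96 - 2428 = -2524$)
$L{\left(-26 \right)} U = - \frac{1}{-26} \left(-2524\right) = \left(-1\right) \left(- \frac{1}{26}\right) \left(-2524\right) = \frac{1}{26} \left(-2524\right) = - \frac{1262}{13}$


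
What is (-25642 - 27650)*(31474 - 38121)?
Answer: 354231924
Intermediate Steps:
(-25642 - 27650)*(31474 - 38121) = -53292*(-6647) = 354231924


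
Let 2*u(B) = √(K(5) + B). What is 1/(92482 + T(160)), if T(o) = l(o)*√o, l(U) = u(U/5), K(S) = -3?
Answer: 46241/4276459582 - √290/4276459582 ≈ 1.0809e-5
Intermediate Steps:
u(B) = √(-3 + B)/2
l(U) = √(-3 + U/5)/2
T(o) = √o*√(-75 + 5*o)/10 (T(o) = (√(-75 + 5*o)/10)*√o = √o*√(-75 + 5*o)/10)
1/(92482 + T(160)) = 1/(92482 + √5*√160*√(-15 + 160)/10) = 1/(92482 + √5*(4*√10)*√145/10) = 1/(92482 + 2*√290)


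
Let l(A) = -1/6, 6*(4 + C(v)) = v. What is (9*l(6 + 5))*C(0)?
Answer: 6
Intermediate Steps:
C(v) = -4 + v/6
l(A) = -⅙ (l(A) = -1*⅙ = -⅙)
(9*l(6 + 5))*C(0) = (9*(-⅙))*(-4 + (⅙)*0) = -3*(-4 + 0)/2 = -3/2*(-4) = 6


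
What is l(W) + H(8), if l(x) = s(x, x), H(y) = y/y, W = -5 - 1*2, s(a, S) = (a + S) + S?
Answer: -20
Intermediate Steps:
s(a, S) = a + 2*S (s(a, S) = (S + a) + S = a + 2*S)
W = -7 (W = -5 - 2 = -7)
H(y) = 1
l(x) = 3*x (l(x) = x + 2*x = 3*x)
l(W) + H(8) = 3*(-7) + 1 = -21 + 1 = -20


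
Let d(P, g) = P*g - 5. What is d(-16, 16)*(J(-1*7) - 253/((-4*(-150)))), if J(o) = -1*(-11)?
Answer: -552189/200 ≈ -2760.9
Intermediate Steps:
d(P, g) = -5 + P*g
J(o) = 11
d(-16, 16)*(J(-1*7) - 253/((-4*(-150)))) = (-5 - 16*16)*(11 - 253/((-4*(-150)))) = (-5 - 256)*(11 - 253/600) = -261*(11 - 253*1/600) = -261*(11 - 253/600) = -261*6347/600 = -552189/200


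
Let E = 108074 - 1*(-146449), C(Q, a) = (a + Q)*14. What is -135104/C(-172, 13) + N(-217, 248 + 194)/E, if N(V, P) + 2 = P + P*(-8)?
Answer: 5730030616/94428033 ≈ 60.681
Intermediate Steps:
C(Q, a) = 14*Q + 14*a (C(Q, a) = (Q + a)*14 = 14*Q + 14*a)
N(V, P) = -2 - 7*P (N(V, P) = -2 + (P + P*(-8)) = -2 + (P - 8*P) = -2 - 7*P)
E = 254523 (E = 108074 + 146449 = 254523)
-135104/C(-172, 13) + N(-217, 248 + 194)/E = -135104/(14*(-172) + 14*13) + (-2 - 7*(248 + 194))/254523 = -135104/(-2408 + 182) + (-2 - 7*442)*(1/254523) = -135104/(-2226) + (-2 - 3094)*(1/254523) = -135104*(-1/2226) - 3096*1/254523 = 67552/1113 - 1032/84841 = 5730030616/94428033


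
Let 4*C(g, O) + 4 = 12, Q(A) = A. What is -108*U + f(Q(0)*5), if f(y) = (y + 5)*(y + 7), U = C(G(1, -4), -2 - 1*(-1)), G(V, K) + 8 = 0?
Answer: -181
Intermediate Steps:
G(V, K) = -8 (G(V, K) = -8 + 0 = -8)
C(g, O) = 2 (C(g, O) = -1 + (1/4)*12 = -1 + 3 = 2)
U = 2
f(y) = (5 + y)*(7 + y)
-108*U + f(Q(0)*5) = -108*2 + (35 + (0*5)**2 + 12*(0*5)) = -216 + (35 + 0**2 + 12*0) = -216 + (35 + 0 + 0) = -216 + 35 = -181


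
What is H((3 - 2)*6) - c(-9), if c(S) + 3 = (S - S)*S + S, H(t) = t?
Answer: 18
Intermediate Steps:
c(S) = -3 + S (c(S) = -3 + ((S - S)*S + S) = -3 + (0*S + S) = -3 + (0 + S) = -3 + S)
H((3 - 2)*6) - c(-9) = (3 - 2)*6 - (-3 - 9) = 1*6 - 1*(-12) = 6 + 12 = 18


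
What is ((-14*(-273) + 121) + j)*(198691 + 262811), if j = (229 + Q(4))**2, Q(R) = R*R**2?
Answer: 41439187584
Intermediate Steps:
Q(R) = R**3
j = 85849 (j = (229 + 4**3)**2 = (229 + 64)**2 = 293**2 = 85849)
((-14*(-273) + 121) + j)*(198691 + 262811) = ((-14*(-273) + 121) + 85849)*(198691 + 262811) = ((3822 + 121) + 85849)*461502 = (3943 + 85849)*461502 = 89792*461502 = 41439187584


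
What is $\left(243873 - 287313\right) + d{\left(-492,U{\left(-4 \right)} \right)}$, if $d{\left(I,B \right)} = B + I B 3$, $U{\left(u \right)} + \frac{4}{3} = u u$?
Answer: $- \frac{195220}{3} \approx -65073.0$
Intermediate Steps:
$U{\left(u \right)} = - \frac{4}{3} + u^{2}$ ($U{\left(u \right)} = - \frac{4}{3} + u u = - \frac{4}{3} + u^{2}$)
$d{\left(I,B \right)} = B + 3 B I$ ($d{\left(I,B \right)} = B + I 3 B = B + 3 B I$)
$\left(243873 - 287313\right) + d{\left(-492,U{\left(-4 \right)} \right)} = \left(243873 - 287313\right) + \left(- \frac{4}{3} + \left(-4\right)^{2}\right) \left(1 + 3 \left(-492\right)\right) = -43440 + \left(- \frac{4}{3} + 16\right) \left(1 - 1476\right) = -43440 + \frac{44}{3} \left(-1475\right) = -43440 - \frac{64900}{3} = - \frac{195220}{3}$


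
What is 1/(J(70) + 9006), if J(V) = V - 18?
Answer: 1/9058 ≈ 0.00011040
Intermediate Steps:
J(V) = -18 + V
1/(J(70) + 9006) = 1/((-18 + 70) + 9006) = 1/(52 + 9006) = 1/9058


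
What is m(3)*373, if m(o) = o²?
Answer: 3357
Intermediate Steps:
m(3)*373 = 3²*373 = 9*373 = 3357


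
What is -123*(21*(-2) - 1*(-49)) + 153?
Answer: -708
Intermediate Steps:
-123*(21*(-2) - 1*(-49)) + 153 = -123*(-42 + 49) + 153 = -123*7 + 153 = -861 + 153 = -708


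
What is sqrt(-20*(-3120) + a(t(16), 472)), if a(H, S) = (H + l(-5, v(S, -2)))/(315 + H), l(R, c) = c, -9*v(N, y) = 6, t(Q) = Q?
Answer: sqrt(61529503278)/993 ≈ 249.80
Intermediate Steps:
v(N, y) = -2/3 (v(N, y) = -1/9*6 = -2/3)
a(H, S) = (-2/3 + H)/(315 + H) (a(H, S) = (H - 2/3)/(315 + H) = (-2/3 + H)/(315 + H))
sqrt(-20*(-3120) + a(t(16), 472)) = sqrt(-20*(-3120) + (-2/3 + 16)/(315 + 16)) = sqrt(62400 + (46/3)/331) = sqrt(62400 + (1/331)*(46/3)) = sqrt(62400 + 46/993) = sqrt(61963246/993) = sqrt(61529503278)/993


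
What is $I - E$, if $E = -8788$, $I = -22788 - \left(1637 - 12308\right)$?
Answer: $-3329$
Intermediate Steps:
$I = -12117$ ($I = -22788 - -10671 = -22788 + 10671 = -12117$)
$I - E = -12117 - -8788 = -12117 + 8788 = -3329$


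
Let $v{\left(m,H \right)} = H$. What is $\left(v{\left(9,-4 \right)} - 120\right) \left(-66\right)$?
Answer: $8184$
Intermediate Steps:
$\left(v{\left(9,-4 \right)} - 120\right) \left(-66\right) = \left(-4 - 120\right) \left(-66\right) = \left(-124\right) \left(-66\right) = 8184$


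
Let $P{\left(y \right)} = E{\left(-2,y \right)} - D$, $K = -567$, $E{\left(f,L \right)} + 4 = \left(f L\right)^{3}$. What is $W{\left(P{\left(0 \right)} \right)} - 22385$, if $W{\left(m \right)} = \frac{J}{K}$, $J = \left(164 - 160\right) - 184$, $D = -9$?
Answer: $- \frac{1410235}{63} \approx -22385.0$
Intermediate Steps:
$E{\left(f,L \right)} = -4 + L^{3} f^{3}$ ($E{\left(f,L \right)} = -4 + \left(f L\right)^{3} = -4 + \left(L f\right)^{3} = -4 + L^{3} f^{3}$)
$J = -180$ ($J = 4 - 184 = -180$)
$P{\left(y \right)} = 5 - 8 y^{3}$ ($P{\left(y \right)} = \left(-4 + y^{3} \left(-2\right)^{3}\right) - -9 = \left(-4 + y^{3} \left(-8\right)\right) + 9 = \left(-4 - 8 y^{3}\right) + 9 = 5 - 8 y^{3}$)
$W{\left(m \right)} = \frac{20}{63}$ ($W{\left(m \right)} = - \frac{180}{-567} = \left(-180\right) \left(- \frac{1}{567}\right) = \frac{20}{63}$)
$W{\left(P{\left(0 \right)} \right)} - 22385 = \frac{20}{63} - 22385 = - \frac{1410235}{63}$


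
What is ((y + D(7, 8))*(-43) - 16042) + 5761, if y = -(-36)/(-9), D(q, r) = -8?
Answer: -9765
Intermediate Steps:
y = -4 (y = -(-36)*(-1)/9 = -9*4/9 = -4)
((y + D(7, 8))*(-43) - 16042) + 5761 = ((-4 - 8)*(-43) - 16042) + 5761 = (-12*(-43) - 16042) + 5761 = (516 - 16042) + 5761 = -15526 + 5761 = -9765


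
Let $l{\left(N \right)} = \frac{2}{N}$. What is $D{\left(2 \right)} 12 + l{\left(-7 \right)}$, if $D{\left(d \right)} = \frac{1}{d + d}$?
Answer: $\frac{19}{7} \approx 2.7143$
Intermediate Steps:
$D{\left(d \right)} = \frac{1}{2 d}$
$D{\left(2 \right)} 12 + l{\left(-7 \right)} = \frac{1}{2 \cdot 2} \cdot 12 + \frac{2}{-7} = \frac{1}{2} \cdot \frac{1}{2} \cdot 12 + 2 \left(- \frac{1}{7}\right) = \frac{1}{4} \cdot 12 - \frac{2}{7} = 3 - \frac{2}{7} = \frac{19}{7}$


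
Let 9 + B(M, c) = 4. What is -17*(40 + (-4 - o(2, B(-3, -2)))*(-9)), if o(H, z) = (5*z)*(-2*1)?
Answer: -8942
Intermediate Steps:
B(M, c) = -5 (B(M, c) = -9 + 4 = -5)
o(H, z) = -10*z (o(H, z) = (5*z)*(-2) = -10*z)
-17*(40 + (-4 - o(2, B(-3, -2)))*(-9)) = -17*(40 + (-4 - (-10)*(-5))*(-9)) = -17*(40 + (-4 - 1*50)*(-9)) = -17*(40 + (-4 - 50)*(-9)) = -17*(40 - 54*(-9)) = -17*(40 + 486) = -17*526 = -8942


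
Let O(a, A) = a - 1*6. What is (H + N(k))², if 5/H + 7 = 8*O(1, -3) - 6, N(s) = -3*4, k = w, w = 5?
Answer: 410881/2809 ≈ 146.27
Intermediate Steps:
O(a, A) = -6 + a (O(a, A) = a - 6 = -6 + a)
k = 5
N(s) = -12
H = -5/53 (H = 5/(-7 + (8*(-6 + 1) - 6)) = 5/(-7 + (8*(-5) - 6)) = 5/(-7 + (-40 - 6)) = 5/(-7 - 46) = 5/(-53) = 5*(-1/53) = -5/53 ≈ -0.094340)
(H + N(k))² = (-5/53 - 12)² = (-641/53)² = 410881/2809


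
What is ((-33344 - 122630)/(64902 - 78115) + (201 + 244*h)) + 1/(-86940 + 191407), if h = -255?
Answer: -85589925179878/1380322471 ≈ -62007.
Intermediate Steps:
((-33344 - 122630)/(64902 - 78115) + (201 + 244*h)) + 1/(-86940 + 191407) = ((-33344 - 122630)/(64902 - 78115) + (201 + 244*(-255))) + 1/(-86940 + 191407) = (-155974/(-13213) + (201 - 62220)) + 1/104467 = (-155974*(-1/13213) - 62019) + 1/104467 = (155974/13213 - 62019) + 1/104467 = -819301073/13213 + 1/104467 = -85589925179878/1380322471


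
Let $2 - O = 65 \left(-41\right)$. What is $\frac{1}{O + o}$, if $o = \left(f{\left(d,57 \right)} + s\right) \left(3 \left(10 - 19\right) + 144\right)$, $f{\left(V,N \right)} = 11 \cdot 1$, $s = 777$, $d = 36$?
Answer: $\frac{1}{94863} \approx 1.0542 \cdot 10^{-5}$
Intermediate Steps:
$f{\left(V,N \right)} = 11$
$o = 92196$ ($o = \left(11 + 777\right) \left(3 \left(10 - 19\right) + 144\right) = 788 \left(3 \left(-9\right) + 144\right) = 788 \left(-27 + 144\right) = 788 \cdot 117 = 92196$)
$O = 2667$ ($O = 2 - 65 \left(-41\right) = 2 - -2665 = 2 + 2665 = 2667$)
$\frac{1}{O + o} = \frac{1}{2667 + 92196} = \frac{1}{94863}$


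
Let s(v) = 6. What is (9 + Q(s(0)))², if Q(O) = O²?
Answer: 2025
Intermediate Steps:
(9 + Q(s(0)))² = (9 + 6²)² = (9 + 36)² = 45² = 2025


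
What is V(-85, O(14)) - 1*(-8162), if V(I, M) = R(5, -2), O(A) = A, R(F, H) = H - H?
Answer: 8162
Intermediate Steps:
R(F, H) = 0
V(I, M) = 0
V(-85, O(14)) - 1*(-8162) = 0 - 1*(-8162) = 0 + 8162 = 8162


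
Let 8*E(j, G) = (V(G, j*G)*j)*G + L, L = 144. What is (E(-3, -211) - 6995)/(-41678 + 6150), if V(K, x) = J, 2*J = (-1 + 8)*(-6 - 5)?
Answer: 160373/568448 ≈ 0.28212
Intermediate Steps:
J = -77/2 (J = ((-1 + 8)*(-6 - 5))/2 = (7*(-11))/2 = (½)*(-77) = -77/2 ≈ -38.500)
V(K, x) = -77/2
E(j, G) = 18 - 77*G*j/16 (E(j, G) = ((-77*j/2)*G + 144)/8 = (-77*G*j/2 + 144)/8 = (144 - 77*G*j/2)/8 = 18 - 77*G*j/16)
(E(-3, -211) - 6995)/(-41678 + 6150) = ((18 - 77/16*(-211)*(-3)) - 6995)/(-41678 + 6150) = ((18 - 48741/16) - 6995)/(-35528) = (-48453/16 - 6995)*(-1/35528) = -160373/16*(-1/35528) = 160373/568448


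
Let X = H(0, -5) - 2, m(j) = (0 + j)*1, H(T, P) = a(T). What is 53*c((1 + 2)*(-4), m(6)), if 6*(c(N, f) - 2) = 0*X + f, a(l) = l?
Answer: 159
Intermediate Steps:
H(T, P) = T
m(j) = j (m(j) = j*1 = j)
X = -2 (X = 0 - 2 = -2)
c(N, f) = 2 + f/6 (c(N, f) = 2 + (0*(-2) + f)/6 = 2 + (0 + f)/6 = 2 + f/6)
53*c((1 + 2)*(-4), m(6)) = 53*(2 + (⅙)*6) = 53*(2 + 1) = 53*3 = 159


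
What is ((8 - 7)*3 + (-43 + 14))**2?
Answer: 676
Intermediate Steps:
((8 - 7)*3 + (-43 + 14))**2 = (1*3 - 29)**2 = (3 - 29)**2 = (-26)**2 = 676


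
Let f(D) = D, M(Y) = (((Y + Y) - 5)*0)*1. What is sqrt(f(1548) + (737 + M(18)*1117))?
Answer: sqrt(2285) ≈ 47.802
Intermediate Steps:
M(Y) = 0 (M(Y) = ((2*Y - 5)*0)*1 = ((-5 + 2*Y)*0)*1 = 0*1 = 0)
sqrt(f(1548) + (737 + M(18)*1117)) = sqrt(1548 + (737 + 0*1117)) = sqrt(1548 + (737 + 0)) = sqrt(1548 + 737) = sqrt(2285)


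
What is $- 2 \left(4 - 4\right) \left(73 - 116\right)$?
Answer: $0$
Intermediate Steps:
$- 2 \left(4 - 4\right) \left(73 - 116\right) = \left(-2\right) 0 \left(-43\right) = 0 \left(-43\right) = 0$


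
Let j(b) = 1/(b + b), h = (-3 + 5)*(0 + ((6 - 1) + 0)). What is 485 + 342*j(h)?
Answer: 5021/10 ≈ 502.10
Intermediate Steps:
h = 10 (h = 2*(0 + (5 + 0)) = 2*(0 + 5) = 2*5 = 10)
j(b) = 1/(2*b)
485 + 342*j(h) = 485 + 342*((½)/10) = 485 + 342*((½)*(⅒)) = 485 + 342*(1/20) = 485 + 171/10 = 5021/10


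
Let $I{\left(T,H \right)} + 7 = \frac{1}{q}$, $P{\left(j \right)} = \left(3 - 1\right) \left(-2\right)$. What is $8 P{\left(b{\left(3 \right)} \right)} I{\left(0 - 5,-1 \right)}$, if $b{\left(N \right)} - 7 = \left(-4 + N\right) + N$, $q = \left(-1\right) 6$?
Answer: $\frac{688}{3} \approx 229.33$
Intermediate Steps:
$q = -6$
$b{\left(N \right)} = 3 + 2 N$ ($b{\left(N \right)} = 7 + \left(\left(-4 + N\right) + N\right) = 7 + \left(-4 + 2 N\right) = 3 + 2 N$)
$P{\left(j \right)} = -4$ ($P{\left(j \right)} = 2 \left(-2\right) = -4$)
$I{\left(T,H \right)} = - \frac{43}{6}$ ($I{\left(T,H \right)} = -7 + \frac{1}{-6} = -7 - \frac{1}{6} = - \frac{43}{6}$)
$8 P{\left(b{\left(3 \right)} \right)} I{\left(0 - 5,-1 \right)} = 8 \left(-4\right) \left(- \frac{43}{6}\right) = \left(-32\right) \left(- \frac{43}{6}\right) = \frac{688}{3}$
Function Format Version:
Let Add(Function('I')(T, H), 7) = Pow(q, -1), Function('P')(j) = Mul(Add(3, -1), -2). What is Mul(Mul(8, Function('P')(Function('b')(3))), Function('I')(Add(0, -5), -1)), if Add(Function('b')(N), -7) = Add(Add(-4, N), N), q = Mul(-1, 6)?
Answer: Rational(688, 3) ≈ 229.33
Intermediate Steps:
q = -6
Function('b')(N) = Add(3, Mul(2, N)) (Function('b')(N) = Add(7, Add(Add(-4, N), N)) = Add(7, Add(-4, Mul(2, N))) = Add(3, Mul(2, N)))
Function('P')(j) = -4 (Function('P')(j) = Mul(2, -2) = -4)
Function('I')(T, H) = Rational(-43, 6) (Function('I')(T, H) = Add(-7, Pow(-6, -1)) = Add(-7, Rational(-1, 6)) = Rational(-43, 6))
Mul(Mul(8, Function('P')(Function('b')(3))), Function('I')(Add(0, -5), -1)) = Mul(Mul(8, -4), Rational(-43, 6)) = Mul(-32, Rational(-43, 6)) = Rational(688, 3)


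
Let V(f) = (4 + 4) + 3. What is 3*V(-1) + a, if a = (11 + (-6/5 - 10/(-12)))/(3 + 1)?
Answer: 4279/120 ≈ 35.658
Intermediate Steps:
V(f) = 11 (V(f) = 8 + 3 = 11)
a = 319/120 (a = (11 + (-6*⅕ - 10*(-1/12)))/4 = (11 + (-6/5 + ⅚))*(¼) = (11 - 11/30)*(¼) = (319/30)*(¼) = 319/120 ≈ 2.6583)
3*V(-1) + a = 3*11 + 319/120 = 33 + 319/120 = 4279/120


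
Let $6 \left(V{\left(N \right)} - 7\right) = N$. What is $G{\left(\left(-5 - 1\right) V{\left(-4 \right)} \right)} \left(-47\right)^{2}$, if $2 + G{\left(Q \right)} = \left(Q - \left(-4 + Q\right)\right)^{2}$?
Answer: $30926$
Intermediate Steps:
$V{\left(N \right)} = 7 + \frac{N}{6}$
$G{\left(Q \right)} = 14$ ($G{\left(Q \right)} = -2 + \left(Q - \left(-4 + Q\right)\right)^{2} = -2 + 4^{2} = -2 + 16 = 14$)
$G{\left(\left(-5 - 1\right) V{\left(-4 \right)} \right)} \left(-47\right)^{2} = 14 \left(-47\right)^{2} = 14 \cdot 2209 = 30926$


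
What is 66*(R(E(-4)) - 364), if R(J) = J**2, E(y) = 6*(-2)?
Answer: -14520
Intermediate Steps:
E(y) = -12
66*(R(E(-4)) - 364) = 66*((-12)**2 - 364) = 66*(144 - 364) = 66*(-220) = -14520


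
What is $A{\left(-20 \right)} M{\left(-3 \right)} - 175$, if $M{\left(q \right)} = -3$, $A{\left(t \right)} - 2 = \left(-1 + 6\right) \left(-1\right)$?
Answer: $-166$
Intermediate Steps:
$A{\left(t \right)} = -3$ ($A{\left(t \right)} = 2 + \left(-1 + 6\right) \left(-1\right) = 2 + 5 \left(-1\right) = 2 - 5 = -3$)
$A{\left(-20 \right)} M{\left(-3 \right)} - 175 = \left(-3\right) \left(-3\right) - 175 = 9 - 175 = -166$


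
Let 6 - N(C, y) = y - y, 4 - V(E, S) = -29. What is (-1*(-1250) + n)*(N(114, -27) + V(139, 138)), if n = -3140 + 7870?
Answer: 233220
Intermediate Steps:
V(E, S) = 33 (V(E, S) = 4 - 1*(-29) = 4 + 29 = 33)
N(C, y) = 6 (N(C, y) = 6 - (y - y) = 6 - 1*0 = 6 + 0 = 6)
n = 4730
(-1*(-1250) + n)*(N(114, -27) + V(139, 138)) = (-1*(-1250) + 4730)*(6 + 33) = (1250 + 4730)*39 = 5980*39 = 233220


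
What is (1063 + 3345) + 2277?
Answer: 6685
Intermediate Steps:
(1063 + 3345) + 2277 = 4408 + 2277 = 6685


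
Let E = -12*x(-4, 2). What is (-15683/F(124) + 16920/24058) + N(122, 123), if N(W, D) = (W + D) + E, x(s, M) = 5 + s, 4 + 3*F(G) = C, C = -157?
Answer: 44285146/84203 ≈ 525.93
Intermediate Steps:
F(G) = -161/3 (F(G) = -4/3 + (⅓)*(-157) = -4/3 - 157/3 = -161/3)
E = -12 (E = -12*(5 - 4) = -12*1 = -12)
N(W, D) = -12 + D + W (N(W, D) = (W + D) - 12 = (D + W) - 12 = -12 + D + W)
(-15683/F(124) + 16920/24058) + N(122, 123) = (-15683/(-161/3) + 16920/24058) + (-12 + 123 + 122) = (-15683*(-3/161) + 16920*(1/24058)) + 233 = (47049/161 + 8460/12029) + 233 = 24665847/84203 + 233 = 44285146/84203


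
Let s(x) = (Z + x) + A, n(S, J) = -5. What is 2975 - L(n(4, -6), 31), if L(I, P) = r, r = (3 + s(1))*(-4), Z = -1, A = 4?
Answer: 3003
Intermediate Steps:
s(x) = 3 + x (s(x) = (-1 + x) + 4 = 3 + x)
r = -28 (r = (3 + (3 + 1))*(-4) = (3 + 4)*(-4) = 7*(-4) = -28)
L(I, P) = -28
2975 - L(n(4, -6), 31) = 2975 - 1*(-28) = 2975 + 28 = 3003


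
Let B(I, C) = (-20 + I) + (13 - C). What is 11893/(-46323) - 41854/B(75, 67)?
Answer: -1938814735/46323 ≈ -41854.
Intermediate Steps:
B(I, C) = -7 + I - C
11893/(-46323) - 41854/B(75, 67) = 11893/(-46323) - 41854/(-7 + 75 - 1*67) = 11893*(-1/46323) - 41854/(-7 + 75 - 67) = -11893/46323 - 41854/1 = -11893/46323 - 41854*1 = -11893/46323 - 41854 = -1938814735/46323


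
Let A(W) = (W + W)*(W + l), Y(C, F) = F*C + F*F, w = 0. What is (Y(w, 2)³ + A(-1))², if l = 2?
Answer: 3844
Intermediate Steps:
Y(C, F) = F² + C*F (Y(C, F) = C*F + F² = F² + C*F)
A(W) = 2*W*(2 + W) (A(W) = (W + W)*(W + 2) = (2*W)*(2 + W) = 2*W*(2 + W))
(Y(w, 2)³ + A(-1))² = ((2*(0 + 2))³ + 2*(-1)*(2 - 1))² = ((2*2)³ + 2*(-1)*1)² = (4³ - 2)² = (64 - 2)² = 62² = 3844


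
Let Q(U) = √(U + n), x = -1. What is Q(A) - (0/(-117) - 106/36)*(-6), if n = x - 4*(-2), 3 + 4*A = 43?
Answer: -53/3 + √17 ≈ -13.544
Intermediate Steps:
A = 10 (A = -¾ + (¼)*43 = -¾ + 43/4 = 10)
n = 7 (n = -1 - 4*(-2) = -1 + 8 = 7)
Q(U) = √(7 + U) (Q(U) = √(U + 7) = √(7 + U))
Q(A) - (0/(-117) - 106/36)*(-6) = √(7 + 10) - (0/(-117) - 106/36)*(-6) = √17 - (0*(-1/117) - 106*1/36)*(-6) = √17 - (0 - 53/18)*(-6) = √17 - (-53)*(-6)/18 = √17 - 1*53/3 = √17 - 53/3 = -53/3 + √17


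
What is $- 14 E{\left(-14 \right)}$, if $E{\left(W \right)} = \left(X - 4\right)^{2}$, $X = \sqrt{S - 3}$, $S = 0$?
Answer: $-182 + 112 i \sqrt{3} \approx -182.0 + 193.99 i$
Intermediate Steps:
$X = i \sqrt{3}$ ($X = \sqrt{0 - 3} = \sqrt{-3} = i \sqrt{3} \approx 1.732 i$)
$E{\left(W \right)} = \left(-4 + i \sqrt{3}\right)^{2}$ ($E{\left(W \right)} = \left(i \sqrt{3} - 4\right)^{2} = \left(-4 + i \sqrt{3}\right)^{2}$)
$- 14 E{\left(-14 \right)} = - 14 \left(4 - i \sqrt{3}\right)^{2}$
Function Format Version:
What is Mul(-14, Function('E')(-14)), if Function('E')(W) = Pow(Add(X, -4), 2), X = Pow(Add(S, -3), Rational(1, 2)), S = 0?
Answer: Add(-182, Mul(112, I, Pow(3, Rational(1, 2)))) ≈ Add(-182.00, Mul(193.99, I))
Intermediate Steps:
X = Mul(I, Pow(3, Rational(1, 2))) (X = Pow(Add(0, -3), Rational(1, 2)) = Pow(-3, Rational(1, 2)) = Mul(I, Pow(3, Rational(1, 2))) ≈ Mul(1.7320, I))
Function('E')(W) = Pow(Add(-4, Mul(I, Pow(3, Rational(1, 2)))), 2) (Function('E')(W) = Pow(Add(Mul(I, Pow(3, Rational(1, 2))), -4), 2) = Pow(Add(-4, Mul(I, Pow(3, Rational(1, 2)))), 2))
Mul(-14, Function('E')(-14)) = Mul(-14, Pow(Add(4, Mul(-1, I, Pow(3, Rational(1, 2)))), 2))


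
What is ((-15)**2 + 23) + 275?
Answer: 523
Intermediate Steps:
((-15)**2 + 23) + 275 = (225 + 23) + 275 = 248 + 275 = 523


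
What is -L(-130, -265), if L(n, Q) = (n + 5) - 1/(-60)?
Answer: 7499/60 ≈ 124.98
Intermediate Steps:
L(n, Q) = 301/60 + n (L(n, Q) = (5 + n) - 1*(-1/60) = (5 + n) + 1/60 = 301/60 + n)
-L(-130, -265) = -(301/60 - 130) = -1*(-7499/60) = 7499/60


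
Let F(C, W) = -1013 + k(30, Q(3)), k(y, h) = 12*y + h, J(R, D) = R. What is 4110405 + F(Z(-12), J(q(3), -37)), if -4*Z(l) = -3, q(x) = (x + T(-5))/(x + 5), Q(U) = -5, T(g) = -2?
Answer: 4109747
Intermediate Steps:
q(x) = (-2 + x)/(5 + x) (q(x) = (x - 2)/(x + 5) = (-2 + x)/(5 + x))
k(y, h) = h + 12*y
Z(l) = ¾ (Z(l) = -¼*(-3) = ¾)
F(C, W) = -658 (F(C, W) = -1013 + (-5 + 12*30) = -1013 + (-5 + 360) = -1013 + 355 = -658)
4110405 + F(Z(-12), J(q(3), -37)) = 4110405 - 658 = 4109747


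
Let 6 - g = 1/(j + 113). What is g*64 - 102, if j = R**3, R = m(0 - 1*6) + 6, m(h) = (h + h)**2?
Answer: 951781802/3375113 ≈ 282.00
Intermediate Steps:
m(h) = 4*h**2 (m(h) = (2*h)**2 = 4*h**2)
R = 150 (R = 4*(0 - 1*6)**2 + 6 = 4*(0 - 6)**2 + 6 = 4*(-6)**2 + 6 = 4*36 + 6 = 144 + 6 = 150)
j = 3375000 (j = 150**3 = 3375000)
g = 20250677/3375113 (g = 6 - 1/(3375000 + 113) = 6 - 1/3375113 = 20250677/3375113 ≈ 6.0000)
g*64 - 102 = (20250677/3375113)*64 - 102 = 1296043328/3375113 - 102 = 951781802/3375113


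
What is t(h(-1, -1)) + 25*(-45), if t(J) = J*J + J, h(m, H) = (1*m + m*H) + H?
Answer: -1125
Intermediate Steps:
h(m, H) = H + m + H*m (h(m, H) = (m + H*m) + H = H + m + H*m)
t(J) = J + J**2 (t(J) = J**2 + J = J + J**2)
t(h(-1, -1)) + 25*(-45) = (-1 - 1 - 1*(-1))*(1 + (-1 - 1 - 1*(-1))) + 25*(-45) = (-1 - 1 + 1)*(1 + (-1 - 1 + 1)) - 1125 = -(1 - 1) - 1125 = -1*0 - 1125 = 0 - 1125 = -1125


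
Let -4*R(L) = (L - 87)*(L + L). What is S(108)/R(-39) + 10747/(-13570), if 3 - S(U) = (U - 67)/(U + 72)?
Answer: -95194793/120029364 ≈ -0.79310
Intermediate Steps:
S(U) = 3 - (-67 + U)/(72 + U) (S(U) = 3 - (U - 67)/(U + 72) = 3 - (-67 + U)/(72 + U))
R(L) = -L*(-87 + L)/2 (R(L) = -(L - 87)*(L + L)/4 = -(-87 + L)*2*L/4 = -L*(-87 + L)/2)
S(108)/R(-39) + 10747/(-13570) = ((283 + 2*108)/(72 + 108))/(((½)*(-39)*(87 - 1*(-39)))) + 10747/(-13570) = ((283 + 216)/180)/(((½)*(-39)*(87 + 39))) + 10747*(-1/13570) = ((1/180)*499)/(((½)*(-39)*126)) - 10747/13570 = (499/180)/(-2457) - 10747/13570 = (499/180)*(-1/2457) - 10747/13570 = -499/442260 - 10747/13570 = -95194793/120029364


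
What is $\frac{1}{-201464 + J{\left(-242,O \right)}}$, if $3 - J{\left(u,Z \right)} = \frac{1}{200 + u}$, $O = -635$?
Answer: $- \frac{42}{8461361} \approx -4.9637 \cdot 10^{-6}$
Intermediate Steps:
$J{\left(u,Z \right)} = 3 - \frac{1}{200 + u}$
$\frac{1}{-201464 + J{\left(-242,O \right)}} = \frac{1}{-201464 + \frac{599 + 3 \left(-242\right)}{200 - 242}} = \frac{1}{-201464 + \frac{599 - 726}{-42}} = \frac{1}{-201464 - - \frac{127}{42}} = \frac{1}{-201464 + \frac{127}{42}} = \frac{1}{- \frac{8461361}{42}} = - \frac{42}{8461361}$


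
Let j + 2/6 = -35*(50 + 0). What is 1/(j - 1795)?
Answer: -3/10636 ≈ -0.00028206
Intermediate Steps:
j = -5251/3 (j = -⅓ - 35*(50 + 0) = -⅓ - 35*50 = -⅓ - 1750 = -5251/3 ≈ -1750.3)
1/(j - 1795) = 1/(-5251/3 - 1795) = 1/(-10636/3) = -3/10636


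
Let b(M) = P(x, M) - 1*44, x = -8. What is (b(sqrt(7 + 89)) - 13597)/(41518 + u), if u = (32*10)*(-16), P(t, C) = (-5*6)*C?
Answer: -13641/36398 - 60*sqrt(6)/18199 ≈ -0.38285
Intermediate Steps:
P(t, C) = -30*C
b(M) = -44 - 30*M (b(M) = -30*M - 1*44 = -30*M - 44 = -44 - 30*M)
u = -5120 (u = 320*(-16) = -5120)
(b(sqrt(7 + 89)) - 13597)/(41518 + u) = ((-44 - 30*sqrt(7 + 89)) - 13597)/(41518 - 5120) = ((-44 - 120*sqrt(6)) - 13597)/36398 = ((-44 - 120*sqrt(6)) - 13597)*(1/36398) = (-13641 - 120*sqrt(6))*(1/36398) = -13641/36398 - 60*sqrt(6)/18199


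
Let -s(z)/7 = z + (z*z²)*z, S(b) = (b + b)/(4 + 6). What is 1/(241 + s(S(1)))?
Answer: 625/149743 ≈ 0.0041738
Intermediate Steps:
S(b) = b/5 (S(b) = (2*b)/10 = (2*b)*(⅒) = b/5)
s(z) = -7*z - 7*z⁴ (s(z) = -7*(z + (z*z²)*z) = -7*(z + z³*z) = -7*(z + z⁴) = -7*z - 7*z⁴)
1/(241 + s(S(1))) = 1/(241 - 7*(⅕)*1*(1 + ((⅕)*1)³)) = 1/(241 - 7*⅕*(1 + (⅕)³)) = 1/(241 - 7*⅕*(1 + 1/125)) = 1/(241 - 7*⅕*126/125) = 1/(241 - 882/625) = 1/(149743/625) = 625/149743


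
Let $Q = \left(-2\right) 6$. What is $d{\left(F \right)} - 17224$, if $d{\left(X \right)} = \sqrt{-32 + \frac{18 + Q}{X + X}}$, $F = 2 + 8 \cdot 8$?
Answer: $-17224 + \frac{i \sqrt{15466}}{22} \approx -17224.0 + 5.6528 i$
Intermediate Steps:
$F = 66$ ($F = 2 + 64 = 66$)
$Q = -12$
$d{\left(X \right)} = \sqrt{-32 + \frac{3}{X}}$ ($d{\left(X \right)} = \sqrt{-32 + \frac{18 - 12}{X + X}} = \sqrt{-32 + \frac{6}{2 X}} = \sqrt{-32 + 6 \frac{1}{2 X}} = \sqrt{-32 + \frac{3}{X}}$)
$d{\left(F \right)} - 17224 = \sqrt{-32 + \frac{3}{66}} - 17224 = \sqrt{-32 + 3 \cdot \frac{1}{66}} - 17224 = \sqrt{-32 + \frac{1}{22}} - 17224 = \sqrt{- \frac{703}{22}} - 17224 = \frac{i \sqrt{15466}}{22} - 17224 = -17224 + \frac{i \sqrt{15466}}{22}$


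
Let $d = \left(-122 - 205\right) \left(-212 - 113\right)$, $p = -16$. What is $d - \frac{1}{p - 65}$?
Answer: $\frac{8608276}{81} \approx 1.0628 \cdot 10^{5}$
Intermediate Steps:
$d = 106275$ ($d = \left(-327\right) \left(-325\right) = 106275$)
$d - \frac{1}{p - 65} = 106275 - \frac{1}{-16 - 65} = 106275 - \frac{1}{-81} = 106275 - - \frac{1}{81} = 106275 + \frac{1}{81} = \frac{8608276}{81}$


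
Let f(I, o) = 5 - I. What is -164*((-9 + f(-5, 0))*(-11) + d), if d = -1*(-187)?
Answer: -28864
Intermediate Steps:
d = 187
-164*((-9 + f(-5, 0))*(-11) + d) = -164*((-9 + (5 - 1*(-5)))*(-11) + 187) = -164*((-9 + (5 + 5))*(-11) + 187) = -164*((-9 + 10)*(-11) + 187) = -164*(1*(-11) + 187) = -164*(-11 + 187) = -164*176 = -1*28864 = -28864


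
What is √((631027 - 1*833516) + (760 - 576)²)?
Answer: 3*I*√18737 ≈ 410.65*I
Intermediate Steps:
√((631027 - 1*833516) + (760 - 576)²) = √((631027 - 833516) + 184²) = √(-202489 + 33856) = √(-168633) = 3*I*√18737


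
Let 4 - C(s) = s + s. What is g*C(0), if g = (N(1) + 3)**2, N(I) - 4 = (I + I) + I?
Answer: 400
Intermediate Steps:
N(I) = 4 + 3*I (N(I) = 4 + ((I + I) + I) = 4 + (2*I + I) = 4 + 3*I)
g = 100 (g = ((4 + 3*1) + 3)**2 = ((4 + 3) + 3)**2 = (7 + 3)**2 = 10**2 = 100)
C(s) = 4 - 2*s (C(s) = 4 - (s + s) = 4 - 2*s)
g*C(0) = 100*(4 - 2*0) = 100*(4 + 0) = 100*4 = 400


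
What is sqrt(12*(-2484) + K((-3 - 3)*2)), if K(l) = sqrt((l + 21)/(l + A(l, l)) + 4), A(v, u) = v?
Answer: sqrt(-119232 + sqrt(58))/2 ≈ 172.64*I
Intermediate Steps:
K(l) = sqrt(4 + (21 + l)/(2*l)) (K(l) = sqrt((l + 21)/(l + l) + 4) = sqrt((21 + l)/((2*l)) + 4) = sqrt((21 + l)*(1/(2*l)) + 4) = sqrt((21 + l)/(2*l) + 4) = sqrt(4 + (21 + l)/(2*l)))
sqrt(12*(-2484) + K((-3 - 3)*2)) = sqrt(12*(-2484) + sqrt(18 + 42/(((-3 - 3)*2)))/2) = sqrt(-29808 + sqrt(18 + 42/((-6*2)))/2) = sqrt(-29808 + sqrt(18 + 42/(-12))/2) = sqrt(-29808 + sqrt(18 + 42*(-1/12))/2) = sqrt(-29808 + sqrt(18 - 7/2)/2) = sqrt(-29808 + sqrt(29/2)/2) = sqrt(-29808 + (sqrt(58)/2)/2) = sqrt(-29808 + sqrt(58)/4)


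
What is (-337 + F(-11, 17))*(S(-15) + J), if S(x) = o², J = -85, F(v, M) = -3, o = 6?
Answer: 16660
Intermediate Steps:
S(x) = 36 (S(x) = 6² = 36)
(-337 + F(-11, 17))*(S(-15) + J) = (-337 - 3)*(36 - 85) = -340*(-49) = 16660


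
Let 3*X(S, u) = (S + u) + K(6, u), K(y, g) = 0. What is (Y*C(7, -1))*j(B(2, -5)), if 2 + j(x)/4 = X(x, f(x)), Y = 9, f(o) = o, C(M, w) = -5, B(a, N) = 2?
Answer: 120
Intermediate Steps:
X(S, u) = S/3 + u/3 (X(S, u) = ((S + u) + 0)/3 = (S + u)/3 = S/3 + u/3)
j(x) = -8 + 8*x/3 (j(x) = -8 + 4*(x/3 + x/3) = -8 + 4*(2*x/3) = -8 + 8*x/3)
(Y*C(7, -1))*j(B(2, -5)) = (9*(-5))*(-8 + (8/3)*2) = -45*(-8 + 16/3) = -45*(-8/3) = 120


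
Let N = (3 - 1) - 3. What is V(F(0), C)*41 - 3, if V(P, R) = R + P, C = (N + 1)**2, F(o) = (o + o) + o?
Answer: -3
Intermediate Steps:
F(o) = 3*o (F(o) = 2*o + o = 3*o)
N = -1 (N = 2 - 3 = -1)
C = 0 (C = (-1 + 1)**2 = 0**2 = 0)
V(P, R) = P + R
V(F(0), C)*41 - 3 = (3*0 + 0)*41 - 3 = (0 + 0)*41 - 3 = 0*41 - 3 = 0 - 3 = -3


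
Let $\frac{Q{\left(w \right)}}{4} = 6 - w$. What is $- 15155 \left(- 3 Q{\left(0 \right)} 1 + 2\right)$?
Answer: $1060850$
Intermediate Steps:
$Q{\left(w \right)} = 24 - 4 w$ ($Q{\left(w \right)} = 4 \left(6 - w\right) = 24 - 4 w$)
$- 15155 \left(- 3 Q{\left(0 \right)} 1 + 2\right) = - 15155 \left(- 3 \left(24 - 0\right) 1 + 2\right) = - 15155 \left(- 3 \left(24 + 0\right) 1 + 2\right) = - 15155 \left(\left(-3\right) 24 \cdot 1 + 2\right) = - 15155 \left(\left(-72\right) 1 + 2\right) = - 15155 \left(-72 + 2\right) = \left(-15155\right) \left(-70\right) = 1060850$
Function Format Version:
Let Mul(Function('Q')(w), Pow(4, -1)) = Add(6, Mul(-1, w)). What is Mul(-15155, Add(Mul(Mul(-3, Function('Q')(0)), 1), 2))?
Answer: 1060850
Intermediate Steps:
Function('Q')(w) = Add(24, Mul(-4, w)) (Function('Q')(w) = Mul(4, Add(6, Mul(-1, w))) = Add(24, Mul(-4, w)))
Mul(-15155, Add(Mul(Mul(-3, Function('Q')(0)), 1), 2)) = Mul(-15155, Add(Mul(Mul(-3, Add(24, Mul(-4, 0))), 1), 2)) = Mul(-15155, Add(Mul(Mul(-3, Add(24, 0)), 1), 2)) = Mul(-15155, Add(Mul(Mul(-3, 24), 1), 2)) = Mul(-15155, Add(Mul(-72, 1), 2)) = Mul(-15155, Add(-72, 2)) = Mul(-15155, -70) = 1060850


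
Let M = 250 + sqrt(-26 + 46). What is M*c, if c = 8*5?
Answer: 10000 + 80*sqrt(5) ≈ 10179.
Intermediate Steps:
c = 40
M = 250 + 2*sqrt(5) (M = 250 + sqrt(20) = 250 + 2*sqrt(5) ≈ 254.47)
M*c = (250 + 2*sqrt(5))*40 = 10000 + 80*sqrt(5)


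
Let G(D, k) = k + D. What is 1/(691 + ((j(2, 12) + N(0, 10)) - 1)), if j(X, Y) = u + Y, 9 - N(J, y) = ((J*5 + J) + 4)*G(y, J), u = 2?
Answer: 1/673 ≈ 0.0014859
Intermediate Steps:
G(D, k) = D + k
N(J, y) = 9 - (4 + 6*J)*(J + y) (N(J, y) = 9 - ((J*5 + J) + 4)*(y + J) = 9 - ((5*J + J) + 4)*(J + y) = 9 - (6*J + 4)*(J + y) = 9 - (4 + 6*J)*(J + y))
j(X, Y) = 2 + Y
1/(691 + ((j(2, 12) + N(0, 10)) - 1)) = 1/(691 + (((2 + 12) + (9 - 4*0 - 4*10 - 6*0*(0 + 10))) - 1)) = 1/(691 + ((14 + (9 + 0 - 40 - 6*0*10)) - 1)) = 1/(691 + ((14 + (9 + 0 - 40 + 0)) - 1)) = 1/(691 + ((14 - 31) - 1)) = 1/(691 + (-17 - 1)) = 1/(691 - 18) = 1/673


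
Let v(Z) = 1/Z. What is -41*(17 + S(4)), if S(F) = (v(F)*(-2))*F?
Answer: -615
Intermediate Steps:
S(F) = -2 (S(F) = (-2/F)*F = -2)
-41*(17 + S(4)) = -41*(17 - 2) = -41*15 = -615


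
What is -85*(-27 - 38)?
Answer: 5525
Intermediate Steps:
-85*(-27 - 38) = -85*(-65) = 5525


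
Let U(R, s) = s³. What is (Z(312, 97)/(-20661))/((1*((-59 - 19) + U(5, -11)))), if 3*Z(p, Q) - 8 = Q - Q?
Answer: 8/87334047 ≈ 9.1602e-8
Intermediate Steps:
Z(p, Q) = 8/3 (Z(p, Q) = 8/3 + (Q - Q)/3 = 8/3 + (⅓)*0 = 8/3 + 0 = 8/3)
(Z(312, 97)/(-20661))/((1*((-59 - 19) + U(5, -11)))) = ((8/3)/(-20661))/((1*((-59 - 19) + (-11)³))) = ((8/3)*(-1/20661))/((1*(-78 - 1331))) = -8/(61983*(1*(-1409))) = -8/61983/(-1409) = -8/61983*(-1/1409) = 8/87334047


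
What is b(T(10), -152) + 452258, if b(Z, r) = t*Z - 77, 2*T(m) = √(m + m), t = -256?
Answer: 452181 - 256*√5 ≈ 4.5161e+5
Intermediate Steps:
T(m) = √2*√m/2 (T(m) = √(m + m)/2 = √(2*m)/2 = (√2*√m)/2 = √2*√m/2)
b(Z, r) = -77 - 256*Z (b(Z, r) = -256*Z - 77 = -77 - 256*Z)
b(T(10), -152) + 452258 = (-77 - 128*√2*√10) + 452258 = (-77 - 256*√5) + 452258 = 452181 - 256*√5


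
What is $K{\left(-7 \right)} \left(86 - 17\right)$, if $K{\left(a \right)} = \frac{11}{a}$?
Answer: $- \frac{759}{7} \approx -108.43$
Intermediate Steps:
$K{\left(-7 \right)} \left(86 - 17\right) = \frac{11}{-7} \left(86 - 17\right) = 11 \left(- \frac{1}{7}\right) 69 = \left(- \frac{11}{7}\right) 69 = - \frac{759}{7}$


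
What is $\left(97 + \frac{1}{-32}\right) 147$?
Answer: $\frac{456141}{32} \approx 14254.0$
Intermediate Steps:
$\left(97 + \frac{1}{-32}\right) 147 = \left(97 - \frac{1}{32}\right) 147 = \frac{3103}{32} \cdot 147 = \frac{456141}{32}$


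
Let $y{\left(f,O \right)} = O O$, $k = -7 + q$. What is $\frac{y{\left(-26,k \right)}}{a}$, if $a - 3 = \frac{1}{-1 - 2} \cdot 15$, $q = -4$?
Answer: $- \frac{121}{2} \approx -60.5$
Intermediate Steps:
$k = -11$ ($k = -7 - 4 = -11$)
$y{\left(f,O \right)} = O^{2}$
$a = -2$ ($a = 3 + \frac{1}{-1 - 2} \cdot 15 = 3 + \frac{1}{-3} \cdot 15 = 3 - 5 = -2$)
$\frac{y{\left(-26,k \right)}}{a} = \frac{\left(-11\right)^{2}}{-2} = 121 \left(- \frac{1}{2}\right) = - \frac{121}{2}$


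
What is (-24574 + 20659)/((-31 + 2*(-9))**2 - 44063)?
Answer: 3915/41662 ≈ 0.093971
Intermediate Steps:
(-24574 + 20659)/((-31 + 2*(-9))**2 - 44063) = -3915/((-31 - 18)**2 - 44063) = -3915/((-49)**2 - 44063) = -3915/(2401 - 44063) = -3915/(-41662) = -3915*(-1/41662) = 3915/41662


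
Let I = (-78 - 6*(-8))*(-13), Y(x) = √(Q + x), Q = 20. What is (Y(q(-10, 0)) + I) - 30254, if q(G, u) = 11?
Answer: -29864 + √31 ≈ -29858.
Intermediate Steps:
Y(x) = √(20 + x)
I = 390 (I = (-78 + 48)*(-13) = -30*(-13) = 390)
(Y(q(-10, 0)) + I) - 30254 = (√(20 + 11) + 390) - 30254 = (√31 + 390) - 30254 = (390 + √31) - 30254 = -29864 + √31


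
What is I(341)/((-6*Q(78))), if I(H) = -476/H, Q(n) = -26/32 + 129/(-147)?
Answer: -186592/1355475 ≈ -0.13766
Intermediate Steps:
Q(n) = -1325/784 (Q(n) = -26*1/32 + 129*(-1/147) = -13/16 - 43/49 = -1325/784)
I(341)/((-6*Q(78))) = (-476/341)/((-6*(-1325/784))) = (-476*1/341)/(3975/392) = -476/341*392/3975 = -186592/1355475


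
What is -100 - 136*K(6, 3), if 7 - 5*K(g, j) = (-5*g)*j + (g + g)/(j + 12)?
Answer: -67916/25 ≈ -2716.6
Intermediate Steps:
K(g, j) = 7/5 + g*j - 2*g/(5*(12 + j)) (K(g, j) = 7/5 - ((-5*g)*j + (g + g)/(j + 12))/5 = 7/5 - (-5*g*j + (2*g)/(12 + j))/5 = 7/5 - (-5*g*j + 2*g/(12 + j))/5 = 7/5 + (g*j - 2*g/(5*(12 + j))) = 7/5 + g*j - 2*g/(5*(12 + j)))
-100 - 136*K(6, 3) = -100 - 136*(84 - 2*6 + 7*3 + 5*6*3² + 60*6*3)/(5*(12 + 3)) = -100 - 136*(84 - 12 + 21 + 5*6*9 + 1080)/(5*15) = -100 - 136*(84 - 12 + 21 + 270 + 1080)/(5*15) = -100 - 136*1443/(5*15) = -100 - 136*481/25 = -100 - 65416/25 = -67916/25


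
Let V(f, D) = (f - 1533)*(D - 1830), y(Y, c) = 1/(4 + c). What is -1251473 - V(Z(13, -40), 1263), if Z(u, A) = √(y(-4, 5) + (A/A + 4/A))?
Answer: -2120684 + 189*√910/10 ≈ -2.1201e+6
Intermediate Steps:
Z(u, A) = √(10/9 + 4/A) (Z(u, A) = √(1/(4 + 5) + (A/A + 4/A)) = √(1/9 + (1 + 4/A)) = √(⅑ + (1 + 4/A)) = √(10/9 + 4/A))
V(f, D) = (-1830 + D)*(-1533 + f) (V(f, D) = (-1533 + f)*(-1830 + D) = (-1830 + D)*(-1533 + f))
-1251473 - V(Z(13, -40), 1263) = -1251473 - (2805390 - 610*√(10 + 36/(-40)) - 1533*1263 + 1263*(√(10 + 36/(-40))/3)) = -1251473 - (2805390 - 610*√(10 + 36*(-1/40)) - 1936179 + 1263*(√(10 + 36*(-1/40))/3)) = -1251473 - (2805390 - 610*√(10 - 9/10) - 1936179 + 1263*(√(10 - 9/10)/3)) = -1251473 - (2805390 - 610*√(91/10) - 1936179 + 1263*(√(91/10)/3)) = -1251473 - (2805390 - 610*√910/10 - 1936179 + 1263*((√910/10)/3)) = -1251473 - (2805390 - 61*√910 - 1936179 + 1263*(√910/30)) = -1251473 - (2805390 - 61*√910 - 1936179 + 421*√910/10) = -1251473 - (869211 - 189*√910/10) = -1251473 + (-869211 + 189*√910/10) = -2120684 + 189*√910/10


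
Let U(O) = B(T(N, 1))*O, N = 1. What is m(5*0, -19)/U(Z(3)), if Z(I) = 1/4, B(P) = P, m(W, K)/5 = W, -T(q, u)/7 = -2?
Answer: 0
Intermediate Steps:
T(q, u) = 14 (T(q, u) = -7*(-2) = 14)
m(W, K) = 5*W
Z(I) = ¼
U(O) = 14*O
m(5*0, -19)/U(Z(3)) = (5*(5*0))/((14*(¼))) = (5*0)/(7/2) = 0*(2/7) = 0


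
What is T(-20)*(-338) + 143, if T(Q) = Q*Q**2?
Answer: 2704143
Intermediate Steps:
T(Q) = Q**3
T(-20)*(-338) + 143 = (-20)**3*(-338) + 143 = -8000*(-338) + 143 = 2704000 + 143 = 2704143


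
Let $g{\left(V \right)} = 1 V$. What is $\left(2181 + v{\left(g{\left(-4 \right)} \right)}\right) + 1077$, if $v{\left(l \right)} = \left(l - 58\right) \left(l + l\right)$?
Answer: $3754$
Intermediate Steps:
$g{\left(V \right)} = V$
$v{\left(l \right)} = 2 l \left(-58 + l\right)$ ($v{\left(l \right)} = \left(-58 + l\right) 2 l = 2 l \left(-58 + l\right)$)
$\left(2181 + v{\left(g{\left(-4 \right)} \right)}\right) + 1077 = \left(2181 + 2 \left(-4\right) \left(-58 - 4\right)\right) + 1077 = \left(2181 + 2 \left(-4\right) \left(-62\right)\right) + 1077 = \left(2181 + 496\right) + 1077 = 2677 + 1077 = 3754$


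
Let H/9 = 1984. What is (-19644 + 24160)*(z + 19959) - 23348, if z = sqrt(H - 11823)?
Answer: 90111496 + 4516*sqrt(6033) ≈ 9.0462e+7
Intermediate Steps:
H = 17856 (H = 9*1984 = 17856)
z = sqrt(6033) (z = sqrt(17856 - 11823) = sqrt(6033) ≈ 77.672)
(-19644 + 24160)*(z + 19959) - 23348 = (-19644 + 24160)*(sqrt(6033) + 19959) - 23348 = 4516*(19959 + sqrt(6033)) - 23348 = (90134844 + 4516*sqrt(6033)) - 23348 = 90111496 + 4516*sqrt(6033)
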